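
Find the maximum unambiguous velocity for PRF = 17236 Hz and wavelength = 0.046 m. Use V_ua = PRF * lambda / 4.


V_ua = 17236 * 0.046 / 4 = 198.2 m/s

198.2 m/s


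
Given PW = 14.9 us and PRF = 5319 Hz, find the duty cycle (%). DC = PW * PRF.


DC = 14.9e-6 * 5319 * 100 = 7.93%

7.93%


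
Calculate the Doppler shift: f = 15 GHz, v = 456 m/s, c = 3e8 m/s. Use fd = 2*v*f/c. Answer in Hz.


fd = 2 * 456 * 15000000000.0 / 3e8 = 45600.0 Hz

45600.0 Hz


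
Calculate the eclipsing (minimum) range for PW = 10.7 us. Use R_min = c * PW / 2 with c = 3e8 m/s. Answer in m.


R_min = 3e8 * 10.7e-6 / 2 = 1605.0 m

1605.0 m


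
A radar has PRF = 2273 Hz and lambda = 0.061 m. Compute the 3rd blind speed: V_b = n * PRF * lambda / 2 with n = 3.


V_blind = 3 * 2273 * 0.061 / 2 = 208.0 m/s

208.0 m/s


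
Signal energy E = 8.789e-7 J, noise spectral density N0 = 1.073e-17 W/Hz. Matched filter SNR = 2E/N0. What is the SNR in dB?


SNR_lin = 2 * 8.789e-7 / 1.073e-17 = 1.638e11
SNR_dB = 10*log10(1.638e11) = 112.1 dB

112.1 dB


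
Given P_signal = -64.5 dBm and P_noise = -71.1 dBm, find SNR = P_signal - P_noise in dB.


SNR = -64.5 - (-71.1) = 6.6 dB

6.6 dB


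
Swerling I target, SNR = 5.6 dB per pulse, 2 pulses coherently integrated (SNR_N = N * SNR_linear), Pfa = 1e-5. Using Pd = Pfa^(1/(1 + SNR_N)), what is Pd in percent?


SNR_lin = 10^(5.6/10) = 3.63078
SNR_N = 2 * 3.63078 = 7.26156
1/(1 + SNR_N) = 1/8.26156 = 0.1210425
Pd = (1e-5)^0.1210425 = 0.24819
Pd = 24.8%

24.8%


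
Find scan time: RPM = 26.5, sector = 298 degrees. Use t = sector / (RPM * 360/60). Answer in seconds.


t = 298 / (26.5 * 360) * 60 = 1.87 s

1.87 s


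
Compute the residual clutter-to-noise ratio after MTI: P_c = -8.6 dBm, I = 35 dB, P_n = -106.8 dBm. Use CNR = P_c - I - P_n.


CNR = -8.6 - 35 - (-106.8) = 63.2 dB

63.2 dB


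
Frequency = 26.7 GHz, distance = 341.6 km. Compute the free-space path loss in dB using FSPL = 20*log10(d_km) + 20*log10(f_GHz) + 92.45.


20*log10(341.6) = 50.67
20*log10(26.7) = 28.53
FSPL = 171.7 dB

171.7 dB


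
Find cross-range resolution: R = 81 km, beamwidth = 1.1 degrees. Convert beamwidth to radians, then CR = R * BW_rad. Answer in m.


BW_rad = 0.019198622
CR = 81000 * 0.019198622 = 1555.1 m

1555.1 m


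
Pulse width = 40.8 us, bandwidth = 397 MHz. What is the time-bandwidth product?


TBP = 40.8 * 397 = 16197.6

16197.6


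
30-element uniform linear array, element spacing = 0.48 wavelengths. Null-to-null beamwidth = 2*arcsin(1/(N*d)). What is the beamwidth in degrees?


1/(N*d) = 1/(30*0.48) = 0.069444
BW = 2*arcsin(0.069444) = 8.0 degrees

8.0 degrees


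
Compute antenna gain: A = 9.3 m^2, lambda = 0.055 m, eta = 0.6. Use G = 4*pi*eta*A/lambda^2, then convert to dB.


G_linear = 4*pi*0.6*9.3/0.055^2 = 23180.28
G_dB = 10*log10(23180.28) = 43.7 dB

43.7 dB


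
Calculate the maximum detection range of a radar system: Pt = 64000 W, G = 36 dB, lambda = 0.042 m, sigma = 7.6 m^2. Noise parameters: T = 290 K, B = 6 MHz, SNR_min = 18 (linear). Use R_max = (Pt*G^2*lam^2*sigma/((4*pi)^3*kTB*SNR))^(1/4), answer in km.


G_lin = 10^(36/10) = 3981.071706
R^4 = 64000 * 3981.071706^2 * 0.042^2 * 7.6 / ((4*pi)^3 * 1.38e-23 * 290 * 6000000.0 * 18)
R^4 = 1.58548e19 m^4
R_max = (1.58548e19)^(1/4) = 63101.6 m = 63.1 km

63.1 km


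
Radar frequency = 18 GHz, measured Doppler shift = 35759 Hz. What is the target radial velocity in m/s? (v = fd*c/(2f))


v = 35759 * 3e8 / (2 * 18000000000.0) = 298.0 m/s

298.0 m/s


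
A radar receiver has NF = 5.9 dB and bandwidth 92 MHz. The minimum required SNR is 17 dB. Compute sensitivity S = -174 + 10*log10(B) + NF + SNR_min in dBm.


10*log10(92000000.0) = 79.64
S = -174 + 79.64 + 5.9 + 17 = -71.5 dBm

-71.5 dBm


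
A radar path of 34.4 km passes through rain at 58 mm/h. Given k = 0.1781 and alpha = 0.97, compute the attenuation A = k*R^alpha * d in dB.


gamma = 0.1781 * 58^0.97 = 9.145113 dB/km
A = 9.145113 * 34.4 = 314.59 dB

314.59 dB


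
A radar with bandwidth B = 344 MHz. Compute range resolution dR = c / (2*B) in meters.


dR = 3e8 / (2 * 344000000.0) = 0.44 m

0.44 m


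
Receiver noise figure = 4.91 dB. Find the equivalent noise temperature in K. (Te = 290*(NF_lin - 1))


NF_lin = 10^(4.91/10) = 3.097419
Te = 290 * (3.097419 - 1) = 608.3 K

608.3 K


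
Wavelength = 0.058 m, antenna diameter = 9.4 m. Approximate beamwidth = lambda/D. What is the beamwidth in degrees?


BW_rad = 0.058 / 9.4 = 0.00617
BW_deg = 0.35 degrees

0.35 degrees


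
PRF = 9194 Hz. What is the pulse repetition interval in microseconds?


PRI = 1/9194 = 0.0001087666 s = 108.8 us

108.8 us


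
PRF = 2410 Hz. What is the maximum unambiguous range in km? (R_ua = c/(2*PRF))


R_ua = 3e8 / (2 * 2410) = 62240.7 m = 62.2 km

62.2 km


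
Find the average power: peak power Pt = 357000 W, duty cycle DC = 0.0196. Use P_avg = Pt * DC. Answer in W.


P_avg = 357000 * 0.0196 = 6997.2 W

6997.2 W


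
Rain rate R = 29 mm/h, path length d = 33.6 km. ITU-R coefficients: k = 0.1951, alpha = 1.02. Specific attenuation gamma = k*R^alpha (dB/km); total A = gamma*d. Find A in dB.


gamma = 0.1951 * 29^1.02 = 6.05206 dB/km
A = 6.05206 * 33.6 = 203.35 dB

203.35 dB


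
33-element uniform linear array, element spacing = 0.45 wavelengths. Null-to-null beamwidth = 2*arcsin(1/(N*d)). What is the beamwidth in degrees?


1/(N*d) = 1/(33*0.45) = 0.06734
BW = 2*arcsin(0.06734) = 7.7 degrees

7.7 degrees


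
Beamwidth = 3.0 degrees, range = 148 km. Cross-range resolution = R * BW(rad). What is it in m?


BW_rad = 0.052359878
CR = 148000 * 0.052359878 = 7749.3 m

7749.3 m


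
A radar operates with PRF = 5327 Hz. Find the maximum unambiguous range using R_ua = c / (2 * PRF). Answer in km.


R_ua = 3e8 / (2 * 5327) = 28158.4 m = 28.2 km

28.2 km


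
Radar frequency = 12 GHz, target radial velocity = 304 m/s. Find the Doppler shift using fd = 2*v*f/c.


fd = 2 * 304 * 12000000000.0 / 3e8 = 24320.0 Hz

24320.0 Hz


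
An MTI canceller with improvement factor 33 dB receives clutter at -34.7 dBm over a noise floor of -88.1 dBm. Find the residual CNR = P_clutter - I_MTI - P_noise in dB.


CNR = -34.7 - 33 - (-88.1) = 20.4 dB

20.4 dB


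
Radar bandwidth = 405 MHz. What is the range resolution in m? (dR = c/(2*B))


dR = 3e8 / (2 * 405000000.0) = 0.37 m

0.37 m


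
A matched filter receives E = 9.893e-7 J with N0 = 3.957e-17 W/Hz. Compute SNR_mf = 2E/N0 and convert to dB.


SNR_lin = 2 * 9.893e-7 / 3.957e-17 = 5.0e10
SNR_dB = 10*log10(5.0e10) = 107.0 dB

107.0 dB


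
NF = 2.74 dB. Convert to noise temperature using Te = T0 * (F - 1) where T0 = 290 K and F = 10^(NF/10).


NF_lin = 10^(2.74/10) = 1.879317
Te = 290 * (1.879317 - 1) = 255.0 K

255.0 K


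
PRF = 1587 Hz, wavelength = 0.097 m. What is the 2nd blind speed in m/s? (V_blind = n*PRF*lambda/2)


V_blind = 2 * 1587 * 0.097 / 2 = 153.9 m/s

153.9 m/s


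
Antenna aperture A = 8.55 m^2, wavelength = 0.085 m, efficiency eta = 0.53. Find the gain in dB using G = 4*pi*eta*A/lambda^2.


G_linear = 4*pi*0.53*8.55/0.085^2 = 7881.59
G_dB = 10*log10(7881.59) = 39.0 dB

39.0 dB


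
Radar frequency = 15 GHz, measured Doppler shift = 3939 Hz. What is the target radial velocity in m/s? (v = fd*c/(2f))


v = 3939 * 3e8 / (2 * 15000000000.0) = 39.4 m/s

39.4 m/s


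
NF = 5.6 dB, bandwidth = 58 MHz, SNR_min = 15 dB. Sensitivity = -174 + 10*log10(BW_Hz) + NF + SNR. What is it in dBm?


10*log10(58000000.0) = 77.63
S = -174 + 77.63 + 5.6 + 15 = -75.8 dBm

-75.8 dBm


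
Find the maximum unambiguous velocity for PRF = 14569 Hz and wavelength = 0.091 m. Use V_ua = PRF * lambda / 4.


V_ua = 14569 * 0.091 / 4 = 331.4 m/s

331.4 m/s


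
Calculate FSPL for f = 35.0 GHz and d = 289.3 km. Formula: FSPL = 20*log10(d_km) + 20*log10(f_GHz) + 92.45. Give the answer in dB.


20*log10(289.3) = 49.23
20*log10(35.0) = 30.88
FSPL = 172.6 dB

172.6 dB


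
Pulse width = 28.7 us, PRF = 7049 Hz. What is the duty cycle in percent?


DC = 28.7e-6 * 7049 * 100 = 20.23%

20.23%


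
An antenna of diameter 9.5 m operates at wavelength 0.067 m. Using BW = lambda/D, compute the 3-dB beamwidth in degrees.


BW_rad = 0.067 / 9.5 = 0.007053
BW_deg = 0.4 degrees

0.4 degrees


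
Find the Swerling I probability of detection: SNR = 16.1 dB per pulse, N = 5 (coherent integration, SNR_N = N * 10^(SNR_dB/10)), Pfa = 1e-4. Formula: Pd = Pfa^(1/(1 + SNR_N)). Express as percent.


SNR_lin = 10^(16.1/10) = 40.73803
SNR_N = 5 * 40.73803 = 203.69015
1/(1 + SNR_N) = 1/204.69015 = 0.0048854
Pd = (1e-4)^0.0048854 = 0.956
Pd = 95.6%

95.6%


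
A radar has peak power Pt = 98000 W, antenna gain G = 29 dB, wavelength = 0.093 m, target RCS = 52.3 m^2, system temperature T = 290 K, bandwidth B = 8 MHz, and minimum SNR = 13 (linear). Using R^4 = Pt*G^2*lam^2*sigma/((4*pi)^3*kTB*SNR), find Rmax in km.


G_lin = 10^(29/10) = 794.328235
R^4 = 98000 * 794.328235^2 * 0.093^2 * 52.3 / ((4*pi)^3 * 1.38e-23 * 290 * 8000000.0 * 13)
R^4 = 3.38652e19 m^4
R_max = (3.38652e19)^(1/4) = 76284.9 m = 76.3 km

76.3 km


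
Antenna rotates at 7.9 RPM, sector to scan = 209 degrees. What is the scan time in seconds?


t = 209 / (7.9 * 360) * 60 = 4.41 s

4.41 s


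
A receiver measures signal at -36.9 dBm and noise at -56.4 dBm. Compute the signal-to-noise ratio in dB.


SNR = -36.9 - (-56.4) = 19.5 dB

19.5 dB


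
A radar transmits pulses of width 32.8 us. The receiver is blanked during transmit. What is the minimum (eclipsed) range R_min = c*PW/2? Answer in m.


R_min = 3e8 * 32.8e-6 / 2 = 4920.0 m

4920.0 m


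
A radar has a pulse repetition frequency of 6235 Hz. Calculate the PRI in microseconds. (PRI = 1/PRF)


PRI = 1/6235 = 0.0001603849 s = 160.4 us

160.4 us


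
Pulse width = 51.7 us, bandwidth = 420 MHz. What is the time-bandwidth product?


TBP = 51.7 * 420 = 21714.0

21714.0


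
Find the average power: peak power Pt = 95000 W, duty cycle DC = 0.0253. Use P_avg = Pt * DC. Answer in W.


P_avg = 95000 * 0.0253 = 2403.5 W

2403.5 W


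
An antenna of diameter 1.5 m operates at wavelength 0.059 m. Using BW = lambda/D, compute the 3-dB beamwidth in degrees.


BW_rad = 0.059 / 1.5 = 0.039333
BW_deg = 2.25 degrees

2.25 degrees


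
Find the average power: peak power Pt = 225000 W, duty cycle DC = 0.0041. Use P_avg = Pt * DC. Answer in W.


P_avg = 225000 * 0.0041 = 922.5 W

922.5 W


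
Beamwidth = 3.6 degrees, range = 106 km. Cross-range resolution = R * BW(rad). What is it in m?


BW_rad = 0.062831853
CR = 106000 * 0.062831853 = 6660.2 m

6660.2 m


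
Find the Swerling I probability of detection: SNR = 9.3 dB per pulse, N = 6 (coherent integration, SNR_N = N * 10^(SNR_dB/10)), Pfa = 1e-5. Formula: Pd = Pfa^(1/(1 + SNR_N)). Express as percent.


SNR_lin = 10^(9.3/10) = 8.51138
SNR_N = 6 * 8.51138 = 51.06828
1/(1 + SNR_N) = 1/52.06828 = 0.0192056
Pd = (1e-5)^0.0192056 = 0.80163
Pd = 80.2%

80.2%


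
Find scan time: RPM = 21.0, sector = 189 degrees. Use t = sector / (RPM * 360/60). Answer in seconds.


t = 189 / (21.0 * 360) * 60 = 1.5 s

1.5 s


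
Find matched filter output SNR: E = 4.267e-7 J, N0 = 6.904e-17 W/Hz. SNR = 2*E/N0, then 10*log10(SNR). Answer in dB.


SNR_lin = 2 * 4.267e-7 / 6.904e-17 = 1.236e10
SNR_dB = 10*log10(1.236e10) = 100.9 dB

100.9 dB


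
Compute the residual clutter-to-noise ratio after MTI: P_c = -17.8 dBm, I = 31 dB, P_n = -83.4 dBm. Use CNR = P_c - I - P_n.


CNR = -17.8 - 31 - (-83.4) = 34.6 dB

34.6 dB


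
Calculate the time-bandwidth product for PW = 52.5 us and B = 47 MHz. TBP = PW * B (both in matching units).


TBP = 52.5 * 47 = 2467.5

2467.5


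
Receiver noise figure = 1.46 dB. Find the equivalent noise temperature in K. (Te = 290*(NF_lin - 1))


NF_lin = 10^(1.46/10) = 1.399587
Te = 290 * (1.399587 - 1) = 115.9 K

115.9 K


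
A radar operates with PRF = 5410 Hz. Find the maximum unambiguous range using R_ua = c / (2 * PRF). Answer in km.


R_ua = 3e8 / (2 * 5410) = 27726.4 m = 27.7 km

27.7 km


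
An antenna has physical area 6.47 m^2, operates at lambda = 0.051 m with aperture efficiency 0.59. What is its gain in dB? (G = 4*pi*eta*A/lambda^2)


G_linear = 4*pi*0.59*6.47/0.051^2 = 18442.76
G_dB = 10*log10(18442.76) = 42.7 dB

42.7 dB


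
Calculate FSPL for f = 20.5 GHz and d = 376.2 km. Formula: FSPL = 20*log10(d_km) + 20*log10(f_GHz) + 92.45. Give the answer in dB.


20*log10(376.2) = 51.51
20*log10(20.5) = 26.24
FSPL = 170.2 dB

170.2 dB


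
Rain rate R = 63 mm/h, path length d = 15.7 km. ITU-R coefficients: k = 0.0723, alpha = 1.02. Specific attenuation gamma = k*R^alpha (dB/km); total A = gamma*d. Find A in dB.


gamma = 0.0723 * 63^1.02 = 4.94841 dB/km
A = 4.94841 * 15.7 = 77.69 dB

77.69 dB


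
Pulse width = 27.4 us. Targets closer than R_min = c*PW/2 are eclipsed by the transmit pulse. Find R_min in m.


R_min = 3e8 * 27.4e-6 / 2 = 4110.0 m

4110.0 m


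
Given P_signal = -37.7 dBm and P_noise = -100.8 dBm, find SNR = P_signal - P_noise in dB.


SNR = -37.7 - (-100.8) = 63.1 dB

63.1 dB


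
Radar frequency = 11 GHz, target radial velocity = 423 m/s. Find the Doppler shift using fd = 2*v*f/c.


fd = 2 * 423 * 11000000000.0 / 3e8 = 31020.0 Hz

31020.0 Hz


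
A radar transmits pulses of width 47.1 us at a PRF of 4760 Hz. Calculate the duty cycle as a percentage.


DC = 47.1e-6 * 4760 * 100 = 22.42%

22.42%


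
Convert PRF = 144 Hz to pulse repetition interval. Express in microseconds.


PRI = 1/144 = 0.0069444444 s = 6944.4 us

6944.4 us


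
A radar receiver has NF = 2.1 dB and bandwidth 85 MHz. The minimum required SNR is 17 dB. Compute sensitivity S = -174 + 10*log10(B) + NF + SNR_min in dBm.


10*log10(85000000.0) = 79.29
S = -174 + 79.29 + 2.1 + 17 = -75.6 dBm

-75.6 dBm


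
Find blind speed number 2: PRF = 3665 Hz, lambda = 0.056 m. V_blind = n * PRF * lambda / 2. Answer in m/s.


V_blind = 2 * 3665 * 0.056 / 2 = 205.2 m/s

205.2 m/s


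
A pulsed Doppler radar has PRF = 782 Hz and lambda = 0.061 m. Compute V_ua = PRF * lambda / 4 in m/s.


V_ua = 782 * 0.061 / 4 = 11.9 m/s

11.9 m/s


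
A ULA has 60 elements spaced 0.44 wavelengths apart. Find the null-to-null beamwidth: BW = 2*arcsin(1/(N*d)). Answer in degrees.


1/(N*d) = 1/(60*0.44) = 0.037879
BW = 2*arcsin(0.037879) = 4.3 degrees

4.3 degrees


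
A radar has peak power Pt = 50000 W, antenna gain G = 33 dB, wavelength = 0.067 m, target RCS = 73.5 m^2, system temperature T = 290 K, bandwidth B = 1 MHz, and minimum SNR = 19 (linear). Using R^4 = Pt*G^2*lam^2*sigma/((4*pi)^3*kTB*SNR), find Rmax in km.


G_lin = 10^(33/10) = 1995.262315
R^4 = 50000 * 1995.262315^2 * 0.067^2 * 73.5 / ((4*pi)^3 * 1.38e-23 * 290 * 1000000.0 * 19)
R^4 = 4.35258e20 m^4
R_max = (4.35258e20)^(1/4) = 144439.7 m = 144.4 km

144.4 km


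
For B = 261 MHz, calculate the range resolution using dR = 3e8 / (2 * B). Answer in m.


dR = 3e8 / (2 * 261000000.0) = 0.57 m

0.57 m


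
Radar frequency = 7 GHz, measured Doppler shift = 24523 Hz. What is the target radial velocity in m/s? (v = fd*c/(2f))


v = 24523 * 3e8 / (2 * 7000000000.0) = 525.5 m/s

525.5 m/s


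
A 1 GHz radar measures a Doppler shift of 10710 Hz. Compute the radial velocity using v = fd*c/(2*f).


v = 10710 * 3e8 / (2 * 1000000000.0) = 1606.5 m/s

1606.5 m/s


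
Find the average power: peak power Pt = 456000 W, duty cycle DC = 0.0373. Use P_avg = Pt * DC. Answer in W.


P_avg = 456000 * 0.0373 = 17008.8 W

17008.8 W


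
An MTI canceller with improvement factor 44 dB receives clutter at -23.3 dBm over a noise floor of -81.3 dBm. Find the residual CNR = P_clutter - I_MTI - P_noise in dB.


CNR = -23.3 - 44 - (-81.3) = 14.0 dB

14.0 dB


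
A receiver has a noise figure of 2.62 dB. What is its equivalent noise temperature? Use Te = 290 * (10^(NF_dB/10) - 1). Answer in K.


NF_lin = 10^(2.62/10) = 1.8281
Te = 290 * (1.8281 - 1) = 240.1 K

240.1 K


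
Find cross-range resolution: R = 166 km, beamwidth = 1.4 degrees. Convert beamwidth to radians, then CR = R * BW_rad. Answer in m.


BW_rad = 0.02443461
CR = 166000 * 0.02443461 = 4056.1 m

4056.1 m


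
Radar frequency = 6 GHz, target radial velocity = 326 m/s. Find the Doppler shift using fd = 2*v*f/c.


fd = 2 * 326 * 6000000000.0 / 3e8 = 13040.0 Hz

13040.0 Hz


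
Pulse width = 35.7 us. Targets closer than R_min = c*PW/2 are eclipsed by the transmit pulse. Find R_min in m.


R_min = 3e8 * 35.7e-6 / 2 = 5355.0 m

5355.0 m


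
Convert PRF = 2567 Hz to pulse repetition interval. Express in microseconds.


PRI = 1/2567 = 0.0003895598 s = 389.6 us

389.6 us


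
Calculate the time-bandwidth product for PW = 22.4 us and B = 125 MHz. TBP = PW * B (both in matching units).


TBP = 22.4 * 125 = 2800.0

2800.0


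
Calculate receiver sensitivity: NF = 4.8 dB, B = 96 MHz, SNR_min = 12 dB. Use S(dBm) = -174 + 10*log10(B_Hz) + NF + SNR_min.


10*log10(96000000.0) = 79.82
S = -174 + 79.82 + 4.8 + 12 = -77.4 dBm

-77.4 dBm


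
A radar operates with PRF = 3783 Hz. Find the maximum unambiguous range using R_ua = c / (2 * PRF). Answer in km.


R_ua = 3e8 / (2 * 3783) = 39651.1 m = 39.7 km

39.7 km


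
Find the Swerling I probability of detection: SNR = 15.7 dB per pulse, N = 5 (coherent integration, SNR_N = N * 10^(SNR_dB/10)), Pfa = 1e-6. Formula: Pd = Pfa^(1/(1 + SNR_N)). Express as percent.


SNR_lin = 10^(15.7/10) = 37.15352
SNR_N = 5 * 37.15352 = 185.7676
1/(1 + SNR_N) = 1/186.7676 = 0.0053542
Pd = (1e-6)^0.0053542 = 0.9287
Pd = 92.9%

92.9%


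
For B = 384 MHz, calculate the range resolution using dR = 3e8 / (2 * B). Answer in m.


dR = 3e8 / (2 * 384000000.0) = 0.39 m

0.39 m


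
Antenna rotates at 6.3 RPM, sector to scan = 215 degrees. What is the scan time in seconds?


t = 215 / (6.3 * 360) * 60 = 5.69 s

5.69 s


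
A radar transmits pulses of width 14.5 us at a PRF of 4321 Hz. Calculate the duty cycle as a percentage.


DC = 14.5e-6 * 4321 * 100 = 6.27%

6.27%


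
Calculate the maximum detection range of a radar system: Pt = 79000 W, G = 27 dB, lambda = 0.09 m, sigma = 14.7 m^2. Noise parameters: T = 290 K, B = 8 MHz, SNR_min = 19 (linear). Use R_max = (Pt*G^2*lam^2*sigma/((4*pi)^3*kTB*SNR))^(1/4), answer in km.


G_lin = 10^(27/10) = 501.187234
R^4 = 79000 * 501.187234^2 * 0.09^2 * 14.7 / ((4*pi)^3 * 1.38e-23 * 290 * 8000000.0 * 19)
R^4 = 1.9574e18 m^4
R_max = (1.9574e18)^(1/4) = 37404.2 m = 37.4 km

37.4 km


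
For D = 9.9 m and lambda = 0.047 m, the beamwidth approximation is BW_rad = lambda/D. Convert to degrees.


BW_rad = 0.047 / 9.9 = 0.004747
BW_deg = 0.27 degrees

0.27 degrees


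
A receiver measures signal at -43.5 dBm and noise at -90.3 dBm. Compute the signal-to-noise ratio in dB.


SNR = -43.5 - (-90.3) = 46.8 dB

46.8 dB


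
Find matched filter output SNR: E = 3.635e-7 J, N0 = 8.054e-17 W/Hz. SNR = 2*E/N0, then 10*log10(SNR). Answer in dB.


SNR_lin = 2 * 3.635e-7 / 8.054e-17 = 9.027e9
SNR_dB = 10*log10(9.027e9) = 99.6 dB

99.6 dB


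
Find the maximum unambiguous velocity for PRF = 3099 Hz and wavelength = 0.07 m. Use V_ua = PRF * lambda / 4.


V_ua = 3099 * 0.07 / 4 = 54.2 m/s

54.2 m/s


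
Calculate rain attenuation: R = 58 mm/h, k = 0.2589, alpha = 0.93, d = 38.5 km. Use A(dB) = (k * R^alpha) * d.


gamma = 0.2589 * 58^0.93 = 11.301084 dB/km
A = 11.301084 * 38.5 = 435.09 dB

435.09 dB


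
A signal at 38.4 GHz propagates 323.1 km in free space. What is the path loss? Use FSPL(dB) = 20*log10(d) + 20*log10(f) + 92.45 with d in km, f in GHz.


20*log10(323.1) = 50.19
20*log10(38.4) = 31.69
FSPL = 174.3 dB

174.3 dB


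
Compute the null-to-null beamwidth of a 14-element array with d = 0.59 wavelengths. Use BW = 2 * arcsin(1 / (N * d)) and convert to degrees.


1/(N*d) = 1/(14*0.59) = 0.121065
BW = 2*arcsin(0.121065) = 13.9 degrees

13.9 degrees


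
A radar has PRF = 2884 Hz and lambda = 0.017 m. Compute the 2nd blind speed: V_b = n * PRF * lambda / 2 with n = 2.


V_blind = 2 * 2884 * 0.017 / 2 = 49.0 m/s

49.0 m/s


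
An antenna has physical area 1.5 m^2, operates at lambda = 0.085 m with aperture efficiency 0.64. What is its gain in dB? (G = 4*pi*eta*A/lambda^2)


G_linear = 4*pi*0.64*1.5/0.085^2 = 1669.72
G_dB = 10*log10(1669.72) = 32.2 dB

32.2 dB


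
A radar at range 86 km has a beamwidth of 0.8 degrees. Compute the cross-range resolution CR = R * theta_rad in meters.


BW_rad = 0.013962634
CR = 86000 * 0.013962634 = 1200.8 m

1200.8 m


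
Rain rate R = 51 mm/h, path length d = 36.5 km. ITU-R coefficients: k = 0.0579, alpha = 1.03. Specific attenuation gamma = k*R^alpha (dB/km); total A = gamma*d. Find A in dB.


gamma = 0.0579 * 51^1.03 = 3.322583 dB/km
A = 3.322583 * 36.5 = 121.27 dB

121.27 dB


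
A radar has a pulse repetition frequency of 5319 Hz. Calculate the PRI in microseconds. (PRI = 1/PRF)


PRI = 1/5319 = 0.0001880053 s = 188.0 us

188.0 us


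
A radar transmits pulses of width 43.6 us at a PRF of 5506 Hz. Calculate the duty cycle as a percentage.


DC = 43.6e-6 * 5506 * 100 = 24.01%

24.01%


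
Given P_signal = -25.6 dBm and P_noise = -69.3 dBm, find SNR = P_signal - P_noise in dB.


SNR = -25.6 - (-69.3) = 43.7 dB

43.7 dB


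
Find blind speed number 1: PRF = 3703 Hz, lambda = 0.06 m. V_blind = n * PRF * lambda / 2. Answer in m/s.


V_blind = 1 * 3703 * 0.06 / 2 = 111.1 m/s

111.1 m/s


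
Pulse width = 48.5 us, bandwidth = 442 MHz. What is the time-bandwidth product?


TBP = 48.5 * 442 = 21437.0

21437.0


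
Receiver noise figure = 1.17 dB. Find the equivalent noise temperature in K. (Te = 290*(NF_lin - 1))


NF_lin = 10^(1.17/10) = 1.309182
Te = 290 * (1.309182 - 1) = 89.7 K

89.7 K


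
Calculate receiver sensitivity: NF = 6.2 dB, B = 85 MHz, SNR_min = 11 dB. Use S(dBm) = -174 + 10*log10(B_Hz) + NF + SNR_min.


10*log10(85000000.0) = 79.29
S = -174 + 79.29 + 6.2 + 11 = -77.5 dBm

-77.5 dBm


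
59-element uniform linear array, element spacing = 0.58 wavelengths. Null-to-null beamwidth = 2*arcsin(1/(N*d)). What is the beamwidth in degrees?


1/(N*d) = 1/(59*0.58) = 0.029223
BW = 2*arcsin(0.029223) = 3.3 degrees

3.3 degrees


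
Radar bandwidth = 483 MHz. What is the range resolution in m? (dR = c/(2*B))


dR = 3e8 / (2 * 483000000.0) = 0.31 m

0.31 m


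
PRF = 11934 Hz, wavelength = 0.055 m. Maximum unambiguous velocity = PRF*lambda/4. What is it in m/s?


V_ua = 11934 * 0.055 / 4 = 164.1 m/s

164.1 m/s


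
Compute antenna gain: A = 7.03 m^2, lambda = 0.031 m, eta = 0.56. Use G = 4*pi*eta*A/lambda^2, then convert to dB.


G_linear = 4*pi*0.56*7.03/0.031^2 = 51478.97
G_dB = 10*log10(51478.97) = 47.1 dB

47.1 dB


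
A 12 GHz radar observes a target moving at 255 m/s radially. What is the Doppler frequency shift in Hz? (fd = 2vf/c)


fd = 2 * 255 * 12000000000.0 / 3e8 = 20400.0 Hz

20400.0 Hz


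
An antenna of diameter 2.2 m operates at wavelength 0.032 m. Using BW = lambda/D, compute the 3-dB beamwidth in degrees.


BW_rad = 0.032 / 2.2 = 0.014545
BW_deg = 0.83 degrees

0.83 degrees


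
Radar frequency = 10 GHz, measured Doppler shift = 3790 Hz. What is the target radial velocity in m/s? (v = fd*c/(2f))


v = 3790 * 3e8 / (2 * 10000000000.0) = 56.9 m/s

56.9 m/s


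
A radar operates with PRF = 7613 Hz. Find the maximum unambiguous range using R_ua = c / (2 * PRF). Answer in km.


R_ua = 3e8 / (2 * 7613) = 19703.1 m = 19.7 km

19.7 km


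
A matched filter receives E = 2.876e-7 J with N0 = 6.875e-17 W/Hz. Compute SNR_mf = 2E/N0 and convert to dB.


SNR_lin = 2 * 2.876e-7 / 6.875e-17 = 8.367e9
SNR_dB = 10*log10(8.367e9) = 99.2 dB

99.2 dB


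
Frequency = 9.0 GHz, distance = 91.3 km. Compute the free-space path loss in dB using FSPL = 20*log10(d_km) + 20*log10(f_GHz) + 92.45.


20*log10(91.3) = 39.21
20*log10(9.0) = 19.08
FSPL = 150.7 dB

150.7 dB


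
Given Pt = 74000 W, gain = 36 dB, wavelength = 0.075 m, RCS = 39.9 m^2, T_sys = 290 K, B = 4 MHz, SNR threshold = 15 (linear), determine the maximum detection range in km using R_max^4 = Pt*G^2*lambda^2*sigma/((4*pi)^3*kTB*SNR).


G_lin = 10^(36/10) = 3981.071706
R^4 = 74000 * 3981.071706^2 * 0.075^2 * 39.9 / ((4*pi)^3 * 1.38e-23 * 290 * 4000000.0 * 15)
R^4 = 5.5242e20 m^4
R_max = (5.5242e20)^(1/4) = 153308.9 m = 153.3 km

153.3 km


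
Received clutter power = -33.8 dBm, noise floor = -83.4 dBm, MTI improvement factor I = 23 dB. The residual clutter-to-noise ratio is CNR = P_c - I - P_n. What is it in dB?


CNR = -33.8 - 23 - (-83.4) = 26.6 dB

26.6 dB


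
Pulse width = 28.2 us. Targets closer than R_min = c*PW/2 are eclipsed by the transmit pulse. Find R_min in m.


R_min = 3e8 * 28.2e-6 / 2 = 4230.0 m

4230.0 m


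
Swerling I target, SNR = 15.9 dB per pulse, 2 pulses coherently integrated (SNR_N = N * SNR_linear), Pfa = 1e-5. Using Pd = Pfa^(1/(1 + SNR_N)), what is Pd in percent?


SNR_lin = 10^(15.9/10) = 38.90451
SNR_N = 2 * 38.90451 = 77.80902
1/(1 + SNR_N) = 1/78.80902 = 0.0126889
Pd = (1e-5)^0.0126889 = 0.86408
Pd = 86.4%

86.4%


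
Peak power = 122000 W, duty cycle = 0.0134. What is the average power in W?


P_avg = 122000 * 0.0134 = 1634.8 W

1634.8 W


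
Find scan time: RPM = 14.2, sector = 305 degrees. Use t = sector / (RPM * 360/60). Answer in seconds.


t = 305 / (14.2 * 360) * 60 = 3.58 s

3.58 s


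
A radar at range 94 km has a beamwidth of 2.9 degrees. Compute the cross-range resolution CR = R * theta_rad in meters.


BW_rad = 0.050614548
CR = 94000 * 0.050614548 = 4757.8 m

4757.8 m


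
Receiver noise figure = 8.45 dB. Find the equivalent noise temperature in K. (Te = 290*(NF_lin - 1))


NF_lin = 10^(8.45/10) = 6.99842
Te = 290 * (6.99842 - 1) = 1739.5 K

1739.5 K


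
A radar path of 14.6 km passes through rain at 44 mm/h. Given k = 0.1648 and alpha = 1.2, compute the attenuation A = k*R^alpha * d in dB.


gamma = 0.1648 * 44^1.2 = 15.456118 dB/km
A = 15.456118 * 14.6 = 225.66 dB

225.66 dB


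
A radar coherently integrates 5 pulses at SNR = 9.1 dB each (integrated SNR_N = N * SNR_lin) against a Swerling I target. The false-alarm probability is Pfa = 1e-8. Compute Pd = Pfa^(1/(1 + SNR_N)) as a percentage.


SNR_lin = 10^(9.1/10) = 8.12831
SNR_N = 5 * 8.12831 = 40.64155
1/(1 + SNR_N) = 1/41.64155 = 0.0240145
Pd = (1e-8)^0.0240145 = 0.64252
Pd = 64.3%

64.3%


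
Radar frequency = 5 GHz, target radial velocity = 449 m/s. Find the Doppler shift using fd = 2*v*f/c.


fd = 2 * 449 * 5000000000.0 / 3e8 = 14966.7 Hz

14966.7 Hz


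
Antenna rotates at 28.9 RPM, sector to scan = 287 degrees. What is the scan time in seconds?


t = 287 / (28.9 * 360) * 60 = 1.66 s

1.66 s


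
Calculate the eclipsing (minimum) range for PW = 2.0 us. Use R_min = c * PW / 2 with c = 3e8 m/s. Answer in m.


R_min = 3e8 * 2.0e-6 / 2 = 300.0 m

300.0 m


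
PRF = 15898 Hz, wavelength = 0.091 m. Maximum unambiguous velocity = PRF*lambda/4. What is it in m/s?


V_ua = 15898 * 0.091 / 4 = 361.7 m/s

361.7 m/s


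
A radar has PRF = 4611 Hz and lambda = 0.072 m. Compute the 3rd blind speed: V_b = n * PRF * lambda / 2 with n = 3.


V_blind = 3 * 4611 * 0.072 / 2 = 498.0 m/s

498.0 m/s


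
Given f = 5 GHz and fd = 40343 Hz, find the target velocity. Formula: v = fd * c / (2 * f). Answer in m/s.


v = 40343 * 3e8 / (2 * 5000000000.0) = 1210.3 m/s

1210.3 m/s


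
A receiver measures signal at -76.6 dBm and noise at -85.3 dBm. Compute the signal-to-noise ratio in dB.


SNR = -76.6 - (-85.3) = 8.7 dB

8.7 dB


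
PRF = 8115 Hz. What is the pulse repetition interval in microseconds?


PRI = 1/8115 = 0.0001232286 s = 123.2 us

123.2 us


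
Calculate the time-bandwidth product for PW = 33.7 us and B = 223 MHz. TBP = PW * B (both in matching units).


TBP = 33.7 * 223 = 7515.1

7515.1


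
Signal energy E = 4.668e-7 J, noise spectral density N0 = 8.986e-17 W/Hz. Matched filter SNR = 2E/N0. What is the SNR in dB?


SNR_lin = 2 * 4.668e-7 / 8.986e-17 = 1.039e10
SNR_dB = 10*log10(1.039e10) = 100.2 dB

100.2 dB


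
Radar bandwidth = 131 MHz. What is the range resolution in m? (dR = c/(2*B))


dR = 3e8 / (2 * 131000000.0) = 1.15 m

1.15 m


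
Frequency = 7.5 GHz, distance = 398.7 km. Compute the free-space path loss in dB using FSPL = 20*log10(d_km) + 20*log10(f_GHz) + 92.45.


20*log10(398.7) = 52.01
20*log10(7.5) = 17.5
FSPL = 162.0 dB

162.0 dB


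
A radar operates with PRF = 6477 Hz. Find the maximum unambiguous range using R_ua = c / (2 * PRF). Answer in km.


R_ua = 3e8 / (2 * 6477) = 23158.9 m = 23.2 km

23.2 km


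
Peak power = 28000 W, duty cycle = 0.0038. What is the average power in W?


P_avg = 28000 * 0.0038 = 106.4 W

106.4 W


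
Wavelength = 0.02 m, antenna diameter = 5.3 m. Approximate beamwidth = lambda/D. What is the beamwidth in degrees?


BW_rad = 0.02 / 5.3 = 0.003774
BW_deg = 0.22 degrees

0.22 degrees


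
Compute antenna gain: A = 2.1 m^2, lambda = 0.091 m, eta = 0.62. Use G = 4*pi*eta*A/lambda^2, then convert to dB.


G_linear = 4*pi*0.62*2.1/0.091^2 = 1975.78
G_dB = 10*log10(1975.78) = 33.0 dB

33.0 dB


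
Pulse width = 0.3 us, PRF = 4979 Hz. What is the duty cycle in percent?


DC = 0.3e-6 * 4979 * 100 = 0.15%

0.15%


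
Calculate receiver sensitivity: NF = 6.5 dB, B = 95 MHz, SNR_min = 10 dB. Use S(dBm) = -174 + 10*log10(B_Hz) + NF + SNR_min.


10*log10(95000000.0) = 79.78
S = -174 + 79.78 + 6.5 + 10 = -77.7 dBm

-77.7 dBm


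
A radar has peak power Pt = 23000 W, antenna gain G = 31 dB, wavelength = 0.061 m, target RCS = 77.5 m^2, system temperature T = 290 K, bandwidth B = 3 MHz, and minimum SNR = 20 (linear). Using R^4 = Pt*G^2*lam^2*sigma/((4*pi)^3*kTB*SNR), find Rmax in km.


G_lin = 10^(31/10) = 1258.925412
R^4 = 23000 * 1258.925412^2 * 0.061^2 * 77.5 / ((4*pi)^3 * 1.38e-23 * 290 * 3000000.0 * 20)
R^4 = 2.20613e19 m^4
R_max = (2.20613e19)^(1/4) = 68534.3 m = 68.5 km

68.5 km


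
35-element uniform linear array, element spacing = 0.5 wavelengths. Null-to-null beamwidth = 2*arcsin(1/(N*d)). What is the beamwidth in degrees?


1/(N*d) = 1/(35*0.5) = 0.057143
BW = 2*arcsin(0.057143) = 6.6 degrees

6.6 degrees


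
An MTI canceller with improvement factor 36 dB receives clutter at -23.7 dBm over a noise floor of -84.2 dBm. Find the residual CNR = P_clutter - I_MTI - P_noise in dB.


CNR = -23.7 - 36 - (-84.2) = 24.5 dB

24.5 dB


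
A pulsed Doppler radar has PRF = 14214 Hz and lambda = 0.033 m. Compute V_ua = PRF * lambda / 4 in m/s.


V_ua = 14214 * 0.033 / 4 = 117.3 m/s

117.3 m/s


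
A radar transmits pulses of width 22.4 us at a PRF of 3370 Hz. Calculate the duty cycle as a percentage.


DC = 22.4e-6 * 3370 * 100 = 7.55%

7.55%


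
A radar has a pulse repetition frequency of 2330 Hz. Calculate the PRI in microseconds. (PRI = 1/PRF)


PRI = 1/2330 = 0.0004291845 s = 429.2 us

429.2 us


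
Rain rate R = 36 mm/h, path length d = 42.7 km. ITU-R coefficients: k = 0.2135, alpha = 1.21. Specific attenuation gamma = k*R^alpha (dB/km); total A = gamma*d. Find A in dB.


gamma = 0.2135 * 36^1.21 = 16.312627 dB/km
A = 16.312627 * 42.7 = 696.55 dB

696.55 dB


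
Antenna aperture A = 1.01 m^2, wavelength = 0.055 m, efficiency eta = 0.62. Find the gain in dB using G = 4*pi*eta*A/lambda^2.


G_linear = 4*pi*0.62*1.01/0.055^2 = 2601.34
G_dB = 10*log10(2601.34) = 34.2 dB

34.2 dB


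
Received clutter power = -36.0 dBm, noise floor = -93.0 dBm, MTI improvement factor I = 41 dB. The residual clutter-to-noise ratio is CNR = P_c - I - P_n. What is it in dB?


CNR = -36.0 - 41 - (-93.0) = 16.0 dB

16.0 dB


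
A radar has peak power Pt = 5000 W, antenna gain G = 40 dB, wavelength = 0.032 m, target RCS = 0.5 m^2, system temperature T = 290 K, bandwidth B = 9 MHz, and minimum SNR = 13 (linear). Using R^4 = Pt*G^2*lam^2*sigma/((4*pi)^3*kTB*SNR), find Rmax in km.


G_lin = 10^(40/10) = 10000.0
R^4 = 5000 * 10000.0^2 * 0.032^2 * 0.5 / ((4*pi)^3 * 1.38e-23 * 290 * 9000000.0 * 13)
R^4 = 2.75516e17 m^4
R_max = (2.75516e17)^(1/4) = 22910.6 m = 22.9 km

22.9 km


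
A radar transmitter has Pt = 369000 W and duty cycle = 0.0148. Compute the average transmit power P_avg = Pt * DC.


P_avg = 369000 * 0.0148 = 5461.2 W

5461.2 W


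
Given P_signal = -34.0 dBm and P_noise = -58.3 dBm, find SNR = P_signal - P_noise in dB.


SNR = -34.0 - (-58.3) = 24.3 dB

24.3 dB


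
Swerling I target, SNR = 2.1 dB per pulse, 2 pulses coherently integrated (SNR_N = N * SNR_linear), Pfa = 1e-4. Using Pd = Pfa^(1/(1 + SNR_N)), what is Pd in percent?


SNR_lin = 10^(2.1/10) = 1.62181
SNR_N = 2 * 1.62181 = 3.24362
1/(1 + SNR_N) = 1/4.24362 = 0.2356479
Pd = (1e-4)^0.2356479 = 0.11413
Pd = 11.4%

11.4%


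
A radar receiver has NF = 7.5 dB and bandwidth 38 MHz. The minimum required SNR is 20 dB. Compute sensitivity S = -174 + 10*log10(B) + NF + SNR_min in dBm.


10*log10(38000000.0) = 75.8
S = -174 + 75.8 + 7.5 + 20 = -70.7 dBm

-70.7 dBm


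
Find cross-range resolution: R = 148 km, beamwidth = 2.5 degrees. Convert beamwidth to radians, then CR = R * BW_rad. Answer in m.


BW_rad = 0.043633231
CR = 148000 * 0.043633231 = 6457.7 m

6457.7 m


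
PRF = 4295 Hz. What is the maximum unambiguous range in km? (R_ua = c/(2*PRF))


R_ua = 3e8 / (2 * 4295) = 34924.3 m = 34.9 km

34.9 km


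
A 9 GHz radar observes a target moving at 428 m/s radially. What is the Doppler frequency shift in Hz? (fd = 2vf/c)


fd = 2 * 428 * 9000000000.0 / 3e8 = 25680.0 Hz

25680.0 Hz


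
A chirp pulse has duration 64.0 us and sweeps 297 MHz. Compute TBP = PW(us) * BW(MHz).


TBP = 64.0 * 297 = 19008.0

19008.0


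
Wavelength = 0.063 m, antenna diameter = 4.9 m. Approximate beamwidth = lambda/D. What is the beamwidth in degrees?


BW_rad = 0.063 / 4.9 = 0.012857
BW_deg = 0.74 degrees

0.74 degrees


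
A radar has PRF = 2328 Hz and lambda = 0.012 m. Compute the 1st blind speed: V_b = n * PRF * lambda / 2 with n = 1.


V_blind = 1 * 2328 * 0.012 / 2 = 14.0 m/s

14.0 m/s


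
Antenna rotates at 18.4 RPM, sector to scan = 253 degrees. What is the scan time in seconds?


t = 253 / (18.4 * 360) * 60 = 2.29 s

2.29 s


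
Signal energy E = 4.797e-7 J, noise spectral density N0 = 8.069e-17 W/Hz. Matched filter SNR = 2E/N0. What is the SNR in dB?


SNR_lin = 2 * 4.797e-7 / 8.069e-17 = 1.189e10
SNR_dB = 10*log10(1.189e10) = 100.8 dB

100.8 dB


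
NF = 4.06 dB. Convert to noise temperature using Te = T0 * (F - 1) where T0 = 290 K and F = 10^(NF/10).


NF_lin = 10^(4.06/10) = 2.54683
Te = 290 * (2.54683 - 1) = 448.6 K

448.6 K


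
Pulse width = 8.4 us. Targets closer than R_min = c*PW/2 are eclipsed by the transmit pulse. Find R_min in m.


R_min = 3e8 * 8.4e-6 / 2 = 1260.0 m

1260.0 m


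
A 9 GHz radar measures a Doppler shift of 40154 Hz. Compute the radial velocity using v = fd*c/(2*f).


v = 40154 * 3e8 / (2 * 9000000000.0) = 669.2 m/s

669.2 m/s


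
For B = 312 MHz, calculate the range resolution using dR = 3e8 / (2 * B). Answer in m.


dR = 3e8 / (2 * 312000000.0) = 0.48 m

0.48 m


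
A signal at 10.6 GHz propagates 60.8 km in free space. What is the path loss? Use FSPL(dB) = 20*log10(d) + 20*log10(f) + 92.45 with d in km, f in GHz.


20*log10(60.8) = 35.68
20*log10(10.6) = 20.51
FSPL = 148.6 dB

148.6 dB


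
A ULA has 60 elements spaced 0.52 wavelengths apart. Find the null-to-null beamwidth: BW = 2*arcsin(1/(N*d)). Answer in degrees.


1/(N*d) = 1/(60*0.52) = 0.032051
BW = 2*arcsin(0.032051) = 3.7 degrees

3.7 degrees


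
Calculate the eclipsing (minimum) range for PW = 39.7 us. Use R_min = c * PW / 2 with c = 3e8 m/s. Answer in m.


R_min = 3e8 * 39.7e-6 / 2 = 5955.0 m

5955.0 m


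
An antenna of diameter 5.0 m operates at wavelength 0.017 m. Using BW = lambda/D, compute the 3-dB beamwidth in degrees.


BW_rad = 0.017 / 5.0 = 0.0034
BW_deg = 0.19 degrees

0.19 degrees


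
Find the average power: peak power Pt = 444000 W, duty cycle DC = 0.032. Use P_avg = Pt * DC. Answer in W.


P_avg = 444000 * 0.032 = 14208.0 W

14208.0 W


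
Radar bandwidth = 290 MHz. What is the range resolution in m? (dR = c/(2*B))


dR = 3e8 / (2 * 290000000.0) = 0.52 m

0.52 m


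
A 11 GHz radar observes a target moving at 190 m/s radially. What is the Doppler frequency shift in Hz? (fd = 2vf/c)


fd = 2 * 190 * 11000000000.0 / 3e8 = 13933.3 Hz

13933.3 Hz


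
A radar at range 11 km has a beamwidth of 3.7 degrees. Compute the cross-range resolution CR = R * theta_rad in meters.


BW_rad = 0.064577182
CR = 11000 * 0.064577182 = 710.3 m

710.3 m


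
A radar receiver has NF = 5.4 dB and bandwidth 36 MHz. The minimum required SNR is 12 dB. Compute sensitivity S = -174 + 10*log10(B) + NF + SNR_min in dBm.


10*log10(36000000.0) = 75.56
S = -174 + 75.56 + 5.4 + 12 = -81.0 dBm

-81.0 dBm


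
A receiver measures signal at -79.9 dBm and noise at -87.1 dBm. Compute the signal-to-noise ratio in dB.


SNR = -79.9 - (-87.1) = 7.2 dB

7.2 dB


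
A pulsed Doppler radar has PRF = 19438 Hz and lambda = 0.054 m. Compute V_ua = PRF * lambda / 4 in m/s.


V_ua = 19438 * 0.054 / 4 = 262.4 m/s

262.4 m/s


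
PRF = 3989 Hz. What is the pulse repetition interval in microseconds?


PRI = 1/3989 = 0.0002506894 s = 250.7 us

250.7 us


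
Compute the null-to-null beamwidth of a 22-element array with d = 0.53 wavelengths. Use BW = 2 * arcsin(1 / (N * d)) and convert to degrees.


1/(N*d) = 1/(22*0.53) = 0.085763
BW = 2*arcsin(0.085763) = 9.8 degrees

9.8 degrees


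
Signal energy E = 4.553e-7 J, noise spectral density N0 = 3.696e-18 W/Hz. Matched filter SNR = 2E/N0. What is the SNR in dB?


SNR_lin = 2 * 4.553e-7 / 3.696e-18 = 2.464e11
SNR_dB = 10*log10(2.464e11) = 113.9 dB

113.9 dB


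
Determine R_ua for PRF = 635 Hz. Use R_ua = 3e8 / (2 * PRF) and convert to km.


R_ua = 3e8 / (2 * 635) = 236220.5 m = 236.2 km

236.2 km


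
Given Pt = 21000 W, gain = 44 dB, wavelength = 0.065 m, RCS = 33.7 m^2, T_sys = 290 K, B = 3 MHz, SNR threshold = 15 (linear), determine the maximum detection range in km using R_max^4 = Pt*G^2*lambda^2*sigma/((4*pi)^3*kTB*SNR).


G_lin = 10^(44/10) = 25118.864315
R^4 = 21000 * 25118.864315^2 * 0.065^2 * 33.7 / ((4*pi)^3 * 1.38e-23 * 290 * 3000000.0 * 15)
R^4 = 5.27906e21 m^4
R_max = (5.27906e21)^(1/4) = 269549.9 m = 269.5 km

269.5 km


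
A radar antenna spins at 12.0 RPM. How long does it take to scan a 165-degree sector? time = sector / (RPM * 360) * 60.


t = 165 / (12.0 * 360) * 60 = 2.29 s

2.29 s


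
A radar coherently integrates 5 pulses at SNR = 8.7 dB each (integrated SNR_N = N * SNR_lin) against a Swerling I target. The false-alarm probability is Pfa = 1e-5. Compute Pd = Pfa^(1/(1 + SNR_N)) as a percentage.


SNR_lin = 10^(8.7/10) = 7.4131
SNR_N = 5 * 7.4131 = 37.0655
1/(1 + SNR_N) = 1/38.0655 = 0.0262705
Pd = (1e-5)^0.0262705 = 0.73901
Pd = 73.9%

73.9%


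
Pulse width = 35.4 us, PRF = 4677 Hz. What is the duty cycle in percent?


DC = 35.4e-6 * 4677 * 100 = 16.56%

16.56%


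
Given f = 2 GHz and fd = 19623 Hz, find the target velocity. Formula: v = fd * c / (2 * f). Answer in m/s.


v = 19623 * 3e8 / (2 * 2000000000.0) = 1471.7 m/s

1471.7 m/s


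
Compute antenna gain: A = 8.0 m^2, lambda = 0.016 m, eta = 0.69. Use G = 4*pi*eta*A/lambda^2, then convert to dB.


G_linear = 4*pi*0.69*8.0/0.016^2 = 270962.37
G_dB = 10*log10(270962.37) = 54.3 dB

54.3 dB
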